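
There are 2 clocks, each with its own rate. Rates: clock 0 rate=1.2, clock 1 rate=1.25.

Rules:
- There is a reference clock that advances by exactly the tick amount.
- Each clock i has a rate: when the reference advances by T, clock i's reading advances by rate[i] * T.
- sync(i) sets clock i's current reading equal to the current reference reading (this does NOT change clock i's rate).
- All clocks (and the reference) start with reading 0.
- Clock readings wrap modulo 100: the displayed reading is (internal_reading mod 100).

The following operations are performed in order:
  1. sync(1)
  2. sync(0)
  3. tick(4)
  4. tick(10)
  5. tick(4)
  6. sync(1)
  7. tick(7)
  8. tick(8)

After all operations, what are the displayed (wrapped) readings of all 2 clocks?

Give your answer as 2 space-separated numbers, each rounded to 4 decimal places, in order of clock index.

After op 1 sync(1): ref=0.0000 raw=[0.0000 0.0000]
After op 2 sync(0): ref=0.0000 raw=[0.0000 0.0000]
After op 3 tick(4): ref=4.0000 raw=[4.8000 5.0000]
After op 4 tick(10): ref=14.0000 raw=[16.8000 17.5000]
After op 5 tick(4): ref=18.0000 raw=[21.6000 22.5000]
After op 6 sync(1): ref=18.0000 raw=[21.6000 18.0000]
After op 7 tick(7): ref=25.0000 raw=[30.0000 26.7500]
After op 8 tick(8): ref=33.0000 raw=[39.6000 36.7500]
Wrap final raw readings (mod 100): 39.6000 mod 100 = 39.6000; 36.7500 mod 100 = 36.7500

Answer: 39.6000 36.7500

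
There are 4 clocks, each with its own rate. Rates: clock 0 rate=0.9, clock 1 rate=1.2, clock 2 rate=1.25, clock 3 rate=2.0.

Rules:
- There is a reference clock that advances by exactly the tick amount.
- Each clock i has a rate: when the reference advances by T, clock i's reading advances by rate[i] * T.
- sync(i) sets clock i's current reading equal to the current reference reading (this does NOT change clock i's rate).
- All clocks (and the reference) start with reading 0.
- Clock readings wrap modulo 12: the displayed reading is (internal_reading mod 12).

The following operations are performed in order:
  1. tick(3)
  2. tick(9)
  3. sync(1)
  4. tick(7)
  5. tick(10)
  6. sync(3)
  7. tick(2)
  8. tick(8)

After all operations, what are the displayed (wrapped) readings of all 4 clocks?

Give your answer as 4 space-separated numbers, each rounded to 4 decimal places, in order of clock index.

After op 1 tick(3): ref=3.0000 raw=[2.7000 3.6000 3.7500 6.0000]
After op 2 tick(9): ref=12.0000 raw=[10.8000 14.4000 15.0000 24.0000]
After op 3 sync(1): ref=12.0000 raw=[10.8000 12.0000 15.0000 24.0000]
After op 4 tick(7): ref=19.0000 raw=[17.1000 20.4000 23.7500 38.0000]
After op 5 tick(10): ref=29.0000 raw=[26.1000 32.4000 36.2500 58.0000]
After op 6 sync(3): ref=29.0000 raw=[26.1000 32.4000 36.2500 29.0000]
After op 7 tick(2): ref=31.0000 raw=[27.9000 34.8000 38.7500 33.0000]
After op 8 tick(8): ref=39.0000 raw=[35.1000 44.4000 48.7500 49.0000]
Wrap final raw readings (mod 12): 35.1000 mod 12 = 11.1000; 44.4000 mod 12 = 8.4000; 48.7500 mod 12 = 0.7500; 49.0000 mod 12 = 1.0000

Answer: 11.1000 8.4000 0.7500 1.0000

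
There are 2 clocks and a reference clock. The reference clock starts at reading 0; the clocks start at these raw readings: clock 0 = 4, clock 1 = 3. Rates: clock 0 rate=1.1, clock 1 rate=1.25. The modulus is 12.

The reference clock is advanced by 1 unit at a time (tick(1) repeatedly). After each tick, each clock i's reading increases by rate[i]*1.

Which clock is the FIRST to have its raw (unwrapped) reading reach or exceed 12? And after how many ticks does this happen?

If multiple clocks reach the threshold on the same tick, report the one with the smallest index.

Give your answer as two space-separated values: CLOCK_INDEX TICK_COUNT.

Answer: 0 8

Derivation:
clock 0: start=4, rate=1.1, needs 12-4 = 8; ticks = ceil(8/1.1) = ceil(7.2727) = 8; reading at tick 8 = 4 + 1.1*8 = 12.8000
clock 1: start=3, rate=1.25, needs 12-3 = 9; ticks = ceil(9/1.25) = ceil(7.2000) = 8; reading at tick 8 = 3 + 1.25*8 = 13.0000
Minimum tick count = 8; winners = [0, 1]; smallest index = 0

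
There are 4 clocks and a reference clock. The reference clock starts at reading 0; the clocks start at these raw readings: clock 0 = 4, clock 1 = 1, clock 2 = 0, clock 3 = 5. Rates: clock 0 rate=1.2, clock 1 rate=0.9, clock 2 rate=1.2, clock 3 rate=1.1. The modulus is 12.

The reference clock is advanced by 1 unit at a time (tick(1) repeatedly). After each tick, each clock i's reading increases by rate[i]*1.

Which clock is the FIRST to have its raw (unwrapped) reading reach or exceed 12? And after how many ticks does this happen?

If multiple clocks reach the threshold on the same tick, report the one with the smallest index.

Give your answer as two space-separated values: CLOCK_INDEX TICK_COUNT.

Answer: 0 7

Derivation:
clock 0: start=4, rate=1.2, needs 12-4 = 8; ticks = ceil(8/1.2) = ceil(6.6667) = 7; reading at tick 7 = 4 + 1.2*7 = 12.4000
clock 1: start=1, rate=0.9, needs 12-1 = 11; ticks = ceil(11/0.9) = ceil(12.2222) = 13; reading at tick 13 = 1 + 0.9*13 = 12.7000
clock 2: start=0, rate=1.2, needs 12-0 = 12; ticks = ceil(12/1.2) = ceil(10.0000) = 10; reading at tick 10 = 0 + 1.2*10 = 12.0000
clock 3: start=5, rate=1.1, needs 12-5 = 7; ticks = ceil(7/1.1) = ceil(6.3636) = 7; reading at tick 7 = 5 + 1.1*7 = 12.7000
Minimum tick count = 7; winners = [0, 3]; smallest index = 0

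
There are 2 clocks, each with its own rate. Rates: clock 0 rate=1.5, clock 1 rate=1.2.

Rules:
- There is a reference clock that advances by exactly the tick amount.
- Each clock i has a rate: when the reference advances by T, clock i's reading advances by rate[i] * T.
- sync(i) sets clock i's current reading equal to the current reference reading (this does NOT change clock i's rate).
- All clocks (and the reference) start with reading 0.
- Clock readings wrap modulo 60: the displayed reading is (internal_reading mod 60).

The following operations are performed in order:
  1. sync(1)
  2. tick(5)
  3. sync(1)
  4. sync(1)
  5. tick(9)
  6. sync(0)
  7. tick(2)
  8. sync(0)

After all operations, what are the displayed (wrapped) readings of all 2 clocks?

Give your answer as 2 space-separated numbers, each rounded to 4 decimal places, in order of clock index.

After op 1 sync(1): ref=0.0000 raw=[0.0000 0.0000]
After op 2 tick(5): ref=5.0000 raw=[7.5000 6.0000]
After op 3 sync(1): ref=5.0000 raw=[7.5000 5.0000]
After op 4 sync(1): ref=5.0000 raw=[7.5000 5.0000]
After op 5 tick(9): ref=14.0000 raw=[21.0000 15.8000]
After op 6 sync(0): ref=14.0000 raw=[14.0000 15.8000]
After op 7 tick(2): ref=16.0000 raw=[17.0000 18.2000]
After op 8 sync(0): ref=16.0000 raw=[16.0000 18.2000]
Wrap final raw readings (mod 60): 16.0000 mod 60 = 16.0000; 18.2000 mod 60 = 18.2000

Answer: 16.0000 18.2000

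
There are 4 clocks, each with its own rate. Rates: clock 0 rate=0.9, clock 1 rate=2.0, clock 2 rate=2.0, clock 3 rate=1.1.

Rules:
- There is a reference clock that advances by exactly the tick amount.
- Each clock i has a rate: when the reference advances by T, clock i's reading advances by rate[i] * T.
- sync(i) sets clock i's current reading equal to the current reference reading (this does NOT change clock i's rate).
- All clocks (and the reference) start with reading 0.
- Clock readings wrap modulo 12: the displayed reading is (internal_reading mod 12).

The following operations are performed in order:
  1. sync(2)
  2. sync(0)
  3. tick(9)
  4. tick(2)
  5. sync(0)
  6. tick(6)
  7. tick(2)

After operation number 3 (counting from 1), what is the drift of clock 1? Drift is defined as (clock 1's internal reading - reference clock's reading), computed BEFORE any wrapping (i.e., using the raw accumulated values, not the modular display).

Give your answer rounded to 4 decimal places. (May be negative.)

After op 1 sync(2): ref=0.0000 raw=[0.0000 0.0000 0.0000 0.0000]
After op 2 sync(0): ref=0.0000 raw=[0.0000 0.0000 0.0000 0.0000]
After op 3 tick(9): ref=9.0000 raw=[8.1000 18.0000 18.0000 9.9000]
Drift of clock 1 after op 3: 18.0000 - 9.0000 = 9.0000

Answer: 9.0000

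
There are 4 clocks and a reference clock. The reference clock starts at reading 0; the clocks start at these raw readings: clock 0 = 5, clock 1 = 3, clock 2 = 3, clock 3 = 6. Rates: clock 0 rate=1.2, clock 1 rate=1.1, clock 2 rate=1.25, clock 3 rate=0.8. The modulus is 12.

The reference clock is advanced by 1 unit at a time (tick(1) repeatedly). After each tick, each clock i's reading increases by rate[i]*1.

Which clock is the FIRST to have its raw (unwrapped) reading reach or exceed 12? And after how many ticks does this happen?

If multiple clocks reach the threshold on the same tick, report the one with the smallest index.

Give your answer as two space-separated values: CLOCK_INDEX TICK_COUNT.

clock 0: start=5, rate=1.2, needs 12-5 = 7; ticks = ceil(7/1.2) = ceil(5.8333) = 6; reading at tick 6 = 5 + 1.2*6 = 12.2000
clock 1: start=3, rate=1.1, needs 12-3 = 9; ticks = ceil(9/1.1) = ceil(8.1818) = 9; reading at tick 9 = 3 + 1.1*9 = 12.9000
clock 2: start=3, rate=1.25, needs 12-3 = 9; ticks = ceil(9/1.25) = ceil(7.2000) = 8; reading at tick 8 = 3 + 1.25*8 = 13.0000
clock 3: start=6, rate=0.8, needs 12-6 = 6; ticks = ceil(6/0.8) = ceil(7.5000) = 8; reading at tick 8 = 6 + 0.8*8 = 12.4000
Minimum tick count = 6; winners = [0]; smallest index = 0

Answer: 0 6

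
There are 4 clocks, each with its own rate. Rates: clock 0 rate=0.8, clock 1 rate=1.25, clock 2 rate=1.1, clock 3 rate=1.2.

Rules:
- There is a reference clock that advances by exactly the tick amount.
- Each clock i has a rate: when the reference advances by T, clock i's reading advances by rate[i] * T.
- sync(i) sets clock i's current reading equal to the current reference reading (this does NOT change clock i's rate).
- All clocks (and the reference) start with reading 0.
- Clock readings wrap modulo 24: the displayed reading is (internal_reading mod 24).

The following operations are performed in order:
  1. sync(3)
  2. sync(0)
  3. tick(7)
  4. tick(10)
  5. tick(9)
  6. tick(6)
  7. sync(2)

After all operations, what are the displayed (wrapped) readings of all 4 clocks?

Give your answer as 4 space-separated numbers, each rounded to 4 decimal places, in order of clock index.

Answer: 1.6000 16.0000 8.0000 14.4000

Derivation:
After op 1 sync(3): ref=0.0000 raw=[0.0000 0.0000 0.0000 0.0000]
After op 2 sync(0): ref=0.0000 raw=[0.0000 0.0000 0.0000 0.0000]
After op 3 tick(7): ref=7.0000 raw=[5.6000 8.7500 7.7000 8.4000]
After op 4 tick(10): ref=17.0000 raw=[13.6000 21.2500 18.7000 20.4000]
After op 5 tick(9): ref=26.0000 raw=[20.8000 32.5000 28.6000 31.2000]
After op 6 tick(6): ref=32.0000 raw=[25.6000 40.0000 35.2000 38.4000]
After op 7 sync(2): ref=32.0000 raw=[25.6000 40.0000 32.0000 38.4000]
Wrap final raw readings (mod 24): 25.6000 mod 24 = 1.6000; 40.0000 mod 24 = 16.0000; 32.0000 mod 24 = 8.0000; 38.4000 mod 24 = 14.4000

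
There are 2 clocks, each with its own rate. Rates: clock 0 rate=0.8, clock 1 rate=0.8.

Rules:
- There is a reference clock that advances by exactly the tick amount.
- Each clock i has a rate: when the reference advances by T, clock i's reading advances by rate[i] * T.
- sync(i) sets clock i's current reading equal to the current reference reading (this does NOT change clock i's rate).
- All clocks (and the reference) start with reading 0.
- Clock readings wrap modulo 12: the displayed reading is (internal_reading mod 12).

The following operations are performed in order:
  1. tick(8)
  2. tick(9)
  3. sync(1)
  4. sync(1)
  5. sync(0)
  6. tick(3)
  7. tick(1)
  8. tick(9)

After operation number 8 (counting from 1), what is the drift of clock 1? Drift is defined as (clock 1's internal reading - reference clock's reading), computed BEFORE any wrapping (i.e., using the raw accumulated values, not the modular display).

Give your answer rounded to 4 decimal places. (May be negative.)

Answer: -2.6000

Derivation:
After op 1 tick(8): ref=8.0000 raw=[6.4000 6.4000]
After op 2 tick(9): ref=17.0000 raw=[13.6000 13.6000]
After op 3 sync(1): ref=17.0000 raw=[13.6000 17.0000]
After op 4 sync(1): ref=17.0000 raw=[13.6000 17.0000]
After op 5 sync(0): ref=17.0000 raw=[17.0000 17.0000]
After op 6 tick(3): ref=20.0000 raw=[19.4000 19.4000]
After op 7 tick(1): ref=21.0000 raw=[20.2000 20.2000]
After op 8 tick(9): ref=30.0000 raw=[27.4000 27.4000]
Drift of clock 1 after op 8: 27.4000 - 30.0000 = -2.6000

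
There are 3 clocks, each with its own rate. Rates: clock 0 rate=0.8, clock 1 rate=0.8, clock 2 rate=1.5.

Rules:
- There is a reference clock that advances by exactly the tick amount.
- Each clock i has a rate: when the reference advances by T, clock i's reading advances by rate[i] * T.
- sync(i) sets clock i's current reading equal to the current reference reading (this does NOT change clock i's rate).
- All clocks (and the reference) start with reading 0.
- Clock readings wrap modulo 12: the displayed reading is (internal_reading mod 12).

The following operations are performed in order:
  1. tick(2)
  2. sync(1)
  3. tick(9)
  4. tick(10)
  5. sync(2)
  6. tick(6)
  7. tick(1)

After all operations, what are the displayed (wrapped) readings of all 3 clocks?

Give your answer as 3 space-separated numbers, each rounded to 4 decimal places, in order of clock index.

After op 1 tick(2): ref=2.0000 raw=[1.6000 1.6000 3.0000]
After op 2 sync(1): ref=2.0000 raw=[1.6000 2.0000 3.0000]
After op 3 tick(9): ref=11.0000 raw=[8.8000 9.2000 16.5000]
After op 4 tick(10): ref=21.0000 raw=[16.8000 17.2000 31.5000]
After op 5 sync(2): ref=21.0000 raw=[16.8000 17.2000 21.0000]
After op 6 tick(6): ref=27.0000 raw=[21.6000 22.0000 30.0000]
After op 7 tick(1): ref=28.0000 raw=[22.4000 22.8000 31.5000]
Wrap final raw readings (mod 12): 22.4000 mod 12 = 10.4000; 22.8000 mod 12 = 10.8000; 31.5000 mod 12 = 7.5000

Answer: 10.4000 10.8000 7.5000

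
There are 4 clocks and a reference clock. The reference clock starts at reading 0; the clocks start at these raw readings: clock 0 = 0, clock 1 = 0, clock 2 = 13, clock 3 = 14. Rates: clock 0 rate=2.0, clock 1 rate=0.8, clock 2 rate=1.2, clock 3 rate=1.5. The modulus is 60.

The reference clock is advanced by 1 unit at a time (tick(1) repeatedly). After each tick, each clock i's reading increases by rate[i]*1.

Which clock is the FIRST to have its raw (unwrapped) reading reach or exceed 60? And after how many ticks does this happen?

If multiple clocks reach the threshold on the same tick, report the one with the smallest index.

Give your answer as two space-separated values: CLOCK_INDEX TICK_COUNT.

Answer: 0 30

Derivation:
clock 0: start=0, rate=2.0, needs 60-0 = 60; ticks = ceil(60/2.0) = ceil(30.0000) = 30; reading at tick 30 = 0 + 2.0*30 = 60.0000
clock 1: start=0, rate=0.8, needs 60-0 = 60; ticks = ceil(60/0.8) = ceil(75.0000) = 75; reading at tick 75 = 0 + 0.8*75 = 60.0000
clock 2: start=13, rate=1.2, needs 60-13 = 47; ticks = ceil(47/1.2) = ceil(39.1667) = 40; reading at tick 40 = 13 + 1.2*40 = 61.0000
clock 3: start=14, rate=1.5, needs 60-14 = 46; ticks = ceil(46/1.5) = ceil(30.6667) = 31; reading at tick 31 = 14 + 1.5*31 = 60.5000
Minimum tick count = 30; winners = [0]; smallest index = 0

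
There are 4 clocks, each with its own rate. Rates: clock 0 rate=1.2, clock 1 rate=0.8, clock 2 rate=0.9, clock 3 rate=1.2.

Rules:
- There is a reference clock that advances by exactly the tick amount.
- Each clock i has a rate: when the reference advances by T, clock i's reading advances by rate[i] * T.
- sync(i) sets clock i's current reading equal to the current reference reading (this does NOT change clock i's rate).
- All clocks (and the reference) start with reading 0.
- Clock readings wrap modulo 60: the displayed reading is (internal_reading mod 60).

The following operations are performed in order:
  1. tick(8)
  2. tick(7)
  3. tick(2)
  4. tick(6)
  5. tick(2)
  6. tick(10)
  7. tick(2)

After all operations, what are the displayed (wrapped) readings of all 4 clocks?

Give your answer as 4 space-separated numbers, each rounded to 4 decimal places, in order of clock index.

Answer: 44.4000 29.6000 33.3000 44.4000

Derivation:
After op 1 tick(8): ref=8.0000 raw=[9.6000 6.4000 7.2000 9.6000]
After op 2 tick(7): ref=15.0000 raw=[18.0000 12.0000 13.5000 18.0000]
After op 3 tick(2): ref=17.0000 raw=[20.4000 13.6000 15.3000 20.4000]
After op 4 tick(6): ref=23.0000 raw=[27.6000 18.4000 20.7000 27.6000]
After op 5 tick(2): ref=25.0000 raw=[30.0000 20.0000 22.5000 30.0000]
After op 6 tick(10): ref=35.0000 raw=[42.0000 28.0000 31.5000 42.0000]
After op 7 tick(2): ref=37.0000 raw=[44.4000 29.6000 33.3000 44.4000]
Wrap final raw readings (mod 60): 44.4000 mod 60 = 44.4000; 29.6000 mod 60 = 29.6000; 33.3000 mod 60 = 33.3000; 44.4000 mod 60 = 44.4000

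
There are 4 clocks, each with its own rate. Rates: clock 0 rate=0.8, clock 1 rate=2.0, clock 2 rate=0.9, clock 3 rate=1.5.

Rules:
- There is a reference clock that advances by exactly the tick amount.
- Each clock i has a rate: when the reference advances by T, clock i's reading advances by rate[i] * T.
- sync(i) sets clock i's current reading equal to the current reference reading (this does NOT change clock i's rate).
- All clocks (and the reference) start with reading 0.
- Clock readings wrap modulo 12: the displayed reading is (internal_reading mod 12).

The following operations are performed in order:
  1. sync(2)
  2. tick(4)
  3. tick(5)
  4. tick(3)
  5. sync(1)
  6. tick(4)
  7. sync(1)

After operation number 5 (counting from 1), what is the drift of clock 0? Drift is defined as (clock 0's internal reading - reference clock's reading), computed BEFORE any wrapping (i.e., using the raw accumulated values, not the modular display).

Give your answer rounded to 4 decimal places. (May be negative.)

After op 1 sync(2): ref=0.0000 raw=[0.0000 0.0000 0.0000 0.0000]
After op 2 tick(4): ref=4.0000 raw=[3.2000 8.0000 3.6000 6.0000]
After op 3 tick(5): ref=9.0000 raw=[7.2000 18.0000 8.1000 13.5000]
After op 4 tick(3): ref=12.0000 raw=[9.6000 24.0000 10.8000 18.0000]
After op 5 sync(1): ref=12.0000 raw=[9.6000 12.0000 10.8000 18.0000]
Drift of clock 0 after op 5: 9.6000 - 12.0000 = -2.4000

Answer: -2.4000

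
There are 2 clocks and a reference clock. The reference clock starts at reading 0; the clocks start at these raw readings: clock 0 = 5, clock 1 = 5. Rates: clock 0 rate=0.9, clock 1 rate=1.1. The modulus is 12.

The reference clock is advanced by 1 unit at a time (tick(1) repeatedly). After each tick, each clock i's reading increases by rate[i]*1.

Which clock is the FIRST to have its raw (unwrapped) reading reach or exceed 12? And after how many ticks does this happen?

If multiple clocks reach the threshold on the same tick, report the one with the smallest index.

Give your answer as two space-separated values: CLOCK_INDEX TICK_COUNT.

clock 0: start=5, rate=0.9, needs 12-5 = 7; ticks = ceil(7/0.9) = ceil(7.7778) = 8; reading at tick 8 = 5 + 0.9*8 = 12.2000
clock 1: start=5, rate=1.1, needs 12-5 = 7; ticks = ceil(7/1.1) = ceil(6.3636) = 7; reading at tick 7 = 5 + 1.1*7 = 12.7000
Minimum tick count = 7; winners = [1]; smallest index = 1

Answer: 1 7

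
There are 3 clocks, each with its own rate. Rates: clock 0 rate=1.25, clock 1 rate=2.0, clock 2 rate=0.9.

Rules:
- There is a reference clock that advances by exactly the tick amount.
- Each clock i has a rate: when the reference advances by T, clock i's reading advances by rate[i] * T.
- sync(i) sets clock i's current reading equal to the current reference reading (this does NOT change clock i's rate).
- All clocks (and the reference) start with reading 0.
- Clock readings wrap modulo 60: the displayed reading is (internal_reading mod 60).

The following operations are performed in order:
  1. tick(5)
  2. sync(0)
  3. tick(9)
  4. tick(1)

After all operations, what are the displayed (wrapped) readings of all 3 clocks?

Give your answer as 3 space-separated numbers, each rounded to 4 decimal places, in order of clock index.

After op 1 tick(5): ref=5.0000 raw=[6.2500 10.0000 4.5000]
After op 2 sync(0): ref=5.0000 raw=[5.0000 10.0000 4.5000]
After op 3 tick(9): ref=14.0000 raw=[16.2500 28.0000 12.6000]
After op 4 tick(1): ref=15.0000 raw=[17.5000 30.0000 13.5000]
Wrap final raw readings (mod 60): 17.5000 mod 60 = 17.5000; 30.0000 mod 60 = 30.0000; 13.5000 mod 60 = 13.5000

Answer: 17.5000 30.0000 13.5000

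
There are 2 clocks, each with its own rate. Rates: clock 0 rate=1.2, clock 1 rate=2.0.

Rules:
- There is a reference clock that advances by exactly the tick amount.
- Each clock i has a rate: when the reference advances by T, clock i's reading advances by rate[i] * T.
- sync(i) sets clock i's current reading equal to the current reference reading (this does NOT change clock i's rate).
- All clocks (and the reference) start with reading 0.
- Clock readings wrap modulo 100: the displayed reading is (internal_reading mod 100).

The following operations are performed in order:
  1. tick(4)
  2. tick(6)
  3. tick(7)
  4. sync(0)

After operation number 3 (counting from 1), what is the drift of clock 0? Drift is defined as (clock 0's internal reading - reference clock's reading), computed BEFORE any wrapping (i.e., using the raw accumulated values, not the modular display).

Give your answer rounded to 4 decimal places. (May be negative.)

After op 1 tick(4): ref=4.0000 raw=[4.8000 8.0000]
After op 2 tick(6): ref=10.0000 raw=[12.0000 20.0000]
After op 3 tick(7): ref=17.0000 raw=[20.4000 34.0000]
Drift of clock 0 after op 3: 20.4000 - 17.0000 = 3.4000

Answer: 3.4000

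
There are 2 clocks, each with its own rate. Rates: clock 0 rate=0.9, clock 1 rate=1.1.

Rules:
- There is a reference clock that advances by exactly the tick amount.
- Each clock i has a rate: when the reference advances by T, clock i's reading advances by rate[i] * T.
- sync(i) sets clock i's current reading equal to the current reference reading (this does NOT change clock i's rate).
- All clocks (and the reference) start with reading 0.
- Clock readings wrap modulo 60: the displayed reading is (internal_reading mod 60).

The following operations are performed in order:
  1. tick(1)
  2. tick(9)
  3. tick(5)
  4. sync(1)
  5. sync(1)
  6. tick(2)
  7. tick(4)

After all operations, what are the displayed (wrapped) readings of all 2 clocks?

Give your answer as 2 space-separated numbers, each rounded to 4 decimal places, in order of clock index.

Answer: 18.9000 21.6000

Derivation:
After op 1 tick(1): ref=1.0000 raw=[0.9000 1.1000]
After op 2 tick(9): ref=10.0000 raw=[9.0000 11.0000]
After op 3 tick(5): ref=15.0000 raw=[13.5000 16.5000]
After op 4 sync(1): ref=15.0000 raw=[13.5000 15.0000]
After op 5 sync(1): ref=15.0000 raw=[13.5000 15.0000]
After op 6 tick(2): ref=17.0000 raw=[15.3000 17.2000]
After op 7 tick(4): ref=21.0000 raw=[18.9000 21.6000]
Wrap final raw readings (mod 60): 18.9000 mod 60 = 18.9000; 21.6000 mod 60 = 21.6000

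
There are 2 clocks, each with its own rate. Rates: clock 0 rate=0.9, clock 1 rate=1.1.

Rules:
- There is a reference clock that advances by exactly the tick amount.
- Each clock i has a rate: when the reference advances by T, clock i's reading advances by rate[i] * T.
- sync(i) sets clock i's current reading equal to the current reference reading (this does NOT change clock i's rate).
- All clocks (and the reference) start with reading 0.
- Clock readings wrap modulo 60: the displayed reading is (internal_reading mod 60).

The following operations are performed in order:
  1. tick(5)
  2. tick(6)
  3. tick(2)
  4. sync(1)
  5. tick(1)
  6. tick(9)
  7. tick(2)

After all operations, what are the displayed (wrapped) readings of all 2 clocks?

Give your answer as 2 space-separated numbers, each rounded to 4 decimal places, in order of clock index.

After op 1 tick(5): ref=5.0000 raw=[4.5000 5.5000]
After op 2 tick(6): ref=11.0000 raw=[9.9000 12.1000]
After op 3 tick(2): ref=13.0000 raw=[11.7000 14.3000]
After op 4 sync(1): ref=13.0000 raw=[11.7000 13.0000]
After op 5 tick(1): ref=14.0000 raw=[12.6000 14.1000]
After op 6 tick(9): ref=23.0000 raw=[20.7000 24.0000]
After op 7 tick(2): ref=25.0000 raw=[22.5000 26.2000]
Wrap final raw readings (mod 60): 22.5000 mod 60 = 22.5000; 26.2000 mod 60 = 26.2000

Answer: 22.5000 26.2000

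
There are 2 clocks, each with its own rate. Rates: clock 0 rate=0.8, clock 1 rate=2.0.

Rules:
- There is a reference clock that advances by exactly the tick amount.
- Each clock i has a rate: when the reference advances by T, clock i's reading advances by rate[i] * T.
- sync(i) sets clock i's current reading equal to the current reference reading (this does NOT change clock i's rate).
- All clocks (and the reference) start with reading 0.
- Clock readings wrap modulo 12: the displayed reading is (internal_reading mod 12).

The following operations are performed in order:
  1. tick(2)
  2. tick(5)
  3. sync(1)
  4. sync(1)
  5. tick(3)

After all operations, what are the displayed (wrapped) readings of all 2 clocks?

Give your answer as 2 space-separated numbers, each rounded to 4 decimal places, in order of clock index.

Answer: 8.0000 1.0000

Derivation:
After op 1 tick(2): ref=2.0000 raw=[1.6000 4.0000]
After op 2 tick(5): ref=7.0000 raw=[5.6000 14.0000]
After op 3 sync(1): ref=7.0000 raw=[5.6000 7.0000]
After op 4 sync(1): ref=7.0000 raw=[5.6000 7.0000]
After op 5 tick(3): ref=10.0000 raw=[8.0000 13.0000]
Wrap final raw readings (mod 12): 8.0000 mod 12 = 8.0000; 13.0000 mod 12 = 1.0000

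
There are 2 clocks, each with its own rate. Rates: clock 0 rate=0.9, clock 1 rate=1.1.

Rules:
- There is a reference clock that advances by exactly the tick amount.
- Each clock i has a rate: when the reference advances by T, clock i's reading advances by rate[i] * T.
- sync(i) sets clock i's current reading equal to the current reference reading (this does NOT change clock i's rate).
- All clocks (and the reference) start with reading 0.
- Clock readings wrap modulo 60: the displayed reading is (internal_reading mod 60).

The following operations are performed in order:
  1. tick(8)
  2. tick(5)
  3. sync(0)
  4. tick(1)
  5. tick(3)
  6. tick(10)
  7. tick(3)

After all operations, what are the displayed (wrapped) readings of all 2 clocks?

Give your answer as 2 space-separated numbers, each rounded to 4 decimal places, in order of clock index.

After op 1 tick(8): ref=8.0000 raw=[7.2000 8.8000]
After op 2 tick(5): ref=13.0000 raw=[11.7000 14.3000]
After op 3 sync(0): ref=13.0000 raw=[13.0000 14.3000]
After op 4 tick(1): ref=14.0000 raw=[13.9000 15.4000]
After op 5 tick(3): ref=17.0000 raw=[16.6000 18.7000]
After op 6 tick(10): ref=27.0000 raw=[25.6000 29.7000]
After op 7 tick(3): ref=30.0000 raw=[28.3000 33.0000]
Wrap final raw readings (mod 60): 28.3000 mod 60 = 28.3000; 33.0000 mod 60 = 33.0000

Answer: 28.3000 33.0000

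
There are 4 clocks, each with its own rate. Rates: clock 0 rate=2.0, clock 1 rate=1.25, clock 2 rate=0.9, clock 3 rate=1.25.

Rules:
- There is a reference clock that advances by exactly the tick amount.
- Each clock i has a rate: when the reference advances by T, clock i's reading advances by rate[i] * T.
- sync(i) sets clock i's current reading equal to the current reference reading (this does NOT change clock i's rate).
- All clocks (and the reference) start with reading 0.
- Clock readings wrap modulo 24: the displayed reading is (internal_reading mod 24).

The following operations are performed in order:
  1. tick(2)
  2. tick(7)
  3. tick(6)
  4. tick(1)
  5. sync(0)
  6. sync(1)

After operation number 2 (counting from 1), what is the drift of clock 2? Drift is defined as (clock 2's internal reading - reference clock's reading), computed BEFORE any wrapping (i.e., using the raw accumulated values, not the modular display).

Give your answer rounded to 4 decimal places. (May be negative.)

Answer: -0.9000

Derivation:
After op 1 tick(2): ref=2.0000 raw=[4.0000 2.5000 1.8000 2.5000]
After op 2 tick(7): ref=9.0000 raw=[18.0000 11.2500 8.1000 11.2500]
Drift of clock 2 after op 2: 8.1000 - 9.0000 = -0.9000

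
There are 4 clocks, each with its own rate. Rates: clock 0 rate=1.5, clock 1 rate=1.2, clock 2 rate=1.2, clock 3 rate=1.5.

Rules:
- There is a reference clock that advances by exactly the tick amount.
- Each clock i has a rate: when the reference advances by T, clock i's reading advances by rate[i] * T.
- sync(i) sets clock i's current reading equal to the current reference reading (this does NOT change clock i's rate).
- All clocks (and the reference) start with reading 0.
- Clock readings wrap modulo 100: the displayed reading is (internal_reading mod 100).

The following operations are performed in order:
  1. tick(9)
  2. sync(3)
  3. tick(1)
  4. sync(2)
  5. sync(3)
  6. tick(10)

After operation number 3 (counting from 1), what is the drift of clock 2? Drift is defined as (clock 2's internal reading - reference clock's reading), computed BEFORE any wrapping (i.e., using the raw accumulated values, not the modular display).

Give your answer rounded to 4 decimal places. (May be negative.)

Answer: 2.0000

Derivation:
After op 1 tick(9): ref=9.0000 raw=[13.5000 10.8000 10.8000 13.5000]
After op 2 sync(3): ref=9.0000 raw=[13.5000 10.8000 10.8000 9.0000]
After op 3 tick(1): ref=10.0000 raw=[15.0000 12.0000 12.0000 10.5000]
Drift of clock 2 after op 3: 12.0000 - 10.0000 = 2.0000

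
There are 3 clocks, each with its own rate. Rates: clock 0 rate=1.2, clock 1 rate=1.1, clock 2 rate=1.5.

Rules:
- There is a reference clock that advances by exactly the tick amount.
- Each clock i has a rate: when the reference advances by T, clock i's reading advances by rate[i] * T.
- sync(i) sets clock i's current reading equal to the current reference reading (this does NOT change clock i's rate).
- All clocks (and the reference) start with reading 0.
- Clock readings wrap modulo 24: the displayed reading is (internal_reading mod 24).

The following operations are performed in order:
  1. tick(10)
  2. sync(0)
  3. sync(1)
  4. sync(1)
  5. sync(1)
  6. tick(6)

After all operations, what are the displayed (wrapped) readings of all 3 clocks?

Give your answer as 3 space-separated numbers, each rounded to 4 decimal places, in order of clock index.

After op 1 tick(10): ref=10.0000 raw=[12.0000 11.0000 15.0000]
After op 2 sync(0): ref=10.0000 raw=[10.0000 11.0000 15.0000]
After op 3 sync(1): ref=10.0000 raw=[10.0000 10.0000 15.0000]
After op 4 sync(1): ref=10.0000 raw=[10.0000 10.0000 15.0000]
After op 5 sync(1): ref=10.0000 raw=[10.0000 10.0000 15.0000]
After op 6 tick(6): ref=16.0000 raw=[17.2000 16.6000 24.0000]
Wrap final raw readings (mod 24): 17.2000 mod 24 = 17.2000; 16.6000 mod 24 = 16.6000; 24.0000 mod 24 = 0.0000

Answer: 17.2000 16.6000 0.0000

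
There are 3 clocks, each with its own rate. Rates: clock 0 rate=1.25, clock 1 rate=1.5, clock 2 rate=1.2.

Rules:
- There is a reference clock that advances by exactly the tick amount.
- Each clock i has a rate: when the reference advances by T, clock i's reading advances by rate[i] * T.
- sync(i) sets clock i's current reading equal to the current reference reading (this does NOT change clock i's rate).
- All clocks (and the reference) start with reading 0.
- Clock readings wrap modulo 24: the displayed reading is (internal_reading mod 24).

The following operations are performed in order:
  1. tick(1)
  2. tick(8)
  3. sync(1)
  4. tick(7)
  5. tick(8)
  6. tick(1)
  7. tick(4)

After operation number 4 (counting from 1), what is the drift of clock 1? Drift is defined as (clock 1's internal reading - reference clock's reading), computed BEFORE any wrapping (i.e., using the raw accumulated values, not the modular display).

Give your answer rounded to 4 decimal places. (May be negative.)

After op 1 tick(1): ref=1.0000 raw=[1.2500 1.5000 1.2000]
After op 2 tick(8): ref=9.0000 raw=[11.2500 13.5000 10.8000]
After op 3 sync(1): ref=9.0000 raw=[11.2500 9.0000 10.8000]
After op 4 tick(7): ref=16.0000 raw=[20.0000 19.5000 19.2000]
Drift of clock 1 after op 4: 19.5000 - 16.0000 = 3.5000

Answer: 3.5000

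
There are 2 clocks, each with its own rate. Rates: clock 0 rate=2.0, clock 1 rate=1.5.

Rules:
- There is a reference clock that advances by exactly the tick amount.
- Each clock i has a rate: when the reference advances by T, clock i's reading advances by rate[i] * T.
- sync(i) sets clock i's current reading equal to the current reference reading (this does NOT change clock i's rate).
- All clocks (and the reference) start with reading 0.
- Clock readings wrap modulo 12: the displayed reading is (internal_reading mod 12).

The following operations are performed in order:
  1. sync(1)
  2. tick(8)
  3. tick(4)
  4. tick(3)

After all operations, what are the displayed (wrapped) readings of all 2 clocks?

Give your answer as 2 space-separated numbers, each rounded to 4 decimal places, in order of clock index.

After op 1 sync(1): ref=0.0000 raw=[0.0000 0.0000]
After op 2 tick(8): ref=8.0000 raw=[16.0000 12.0000]
After op 3 tick(4): ref=12.0000 raw=[24.0000 18.0000]
After op 4 tick(3): ref=15.0000 raw=[30.0000 22.5000]
Wrap final raw readings (mod 12): 30.0000 mod 12 = 6.0000; 22.5000 mod 12 = 10.5000

Answer: 6.0000 10.5000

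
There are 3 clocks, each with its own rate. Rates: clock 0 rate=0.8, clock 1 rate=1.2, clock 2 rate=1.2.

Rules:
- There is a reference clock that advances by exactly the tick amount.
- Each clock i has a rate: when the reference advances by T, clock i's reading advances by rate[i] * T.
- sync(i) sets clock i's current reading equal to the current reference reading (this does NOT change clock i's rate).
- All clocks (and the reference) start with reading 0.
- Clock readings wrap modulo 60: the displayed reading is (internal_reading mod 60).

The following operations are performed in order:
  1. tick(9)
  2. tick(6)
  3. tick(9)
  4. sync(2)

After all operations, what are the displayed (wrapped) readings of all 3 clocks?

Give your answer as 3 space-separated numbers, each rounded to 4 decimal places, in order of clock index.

Answer: 19.2000 28.8000 24.0000

Derivation:
After op 1 tick(9): ref=9.0000 raw=[7.2000 10.8000 10.8000]
After op 2 tick(6): ref=15.0000 raw=[12.0000 18.0000 18.0000]
After op 3 tick(9): ref=24.0000 raw=[19.2000 28.8000 28.8000]
After op 4 sync(2): ref=24.0000 raw=[19.2000 28.8000 24.0000]
Wrap final raw readings (mod 60): 19.2000 mod 60 = 19.2000; 28.8000 mod 60 = 28.8000; 24.0000 mod 60 = 24.0000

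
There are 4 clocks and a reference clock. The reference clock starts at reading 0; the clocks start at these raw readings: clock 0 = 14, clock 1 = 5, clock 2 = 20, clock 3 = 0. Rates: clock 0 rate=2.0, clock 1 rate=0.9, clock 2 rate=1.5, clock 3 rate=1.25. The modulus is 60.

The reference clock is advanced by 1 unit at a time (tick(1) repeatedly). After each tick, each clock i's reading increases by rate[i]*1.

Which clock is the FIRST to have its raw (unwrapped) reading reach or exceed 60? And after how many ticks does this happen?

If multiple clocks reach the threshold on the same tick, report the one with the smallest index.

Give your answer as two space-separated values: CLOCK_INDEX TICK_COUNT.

clock 0: start=14, rate=2.0, needs 60-14 = 46; ticks = ceil(46/2.0) = ceil(23.0000) = 23; reading at tick 23 = 14 + 2.0*23 = 60.0000
clock 1: start=5, rate=0.9, needs 60-5 = 55; ticks = ceil(55/0.9) = ceil(61.1111) = 62; reading at tick 62 = 5 + 0.9*62 = 60.8000
clock 2: start=20, rate=1.5, needs 60-20 = 40; ticks = ceil(40/1.5) = ceil(26.6667) = 27; reading at tick 27 = 20 + 1.5*27 = 60.5000
clock 3: start=0, rate=1.25, needs 60-0 = 60; ticks = ceil(60/1.25) = ceil(48.0000) = 48; reading at tick 48 = 0 + 1.25*48 = 60.0000
Minimum tick count = 23; winners = [0]; smallest index = 0

Answer: 0 23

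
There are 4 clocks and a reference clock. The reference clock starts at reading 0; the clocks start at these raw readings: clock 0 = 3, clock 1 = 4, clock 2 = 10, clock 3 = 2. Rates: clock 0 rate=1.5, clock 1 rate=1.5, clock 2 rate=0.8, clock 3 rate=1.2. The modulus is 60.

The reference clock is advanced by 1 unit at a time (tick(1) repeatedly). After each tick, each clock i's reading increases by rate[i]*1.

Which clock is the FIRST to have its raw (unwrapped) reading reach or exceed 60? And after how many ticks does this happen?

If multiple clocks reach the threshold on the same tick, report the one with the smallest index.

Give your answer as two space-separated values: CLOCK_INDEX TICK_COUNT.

clock 0: start=3, rate=1.5, needs 60-3 = 57; ticks = ceil(57/1.5) = ceil(38.0000) = 38; reading at tick 38 = 3 + 1.5*38 = 60.0000
clock 1: start=4, rate=1.5, needs 60-4 = 56; ticks = ceil(56/1.5) = ceil(37.3333) = 38; reading at tick 38 = 4 + 1.5*38 = 61.0000
clock 2: start=10, rate=0.8, needs 60-10 = 50; ticks = ceil(50/0.8) = ceil(62.5000) = 63; reading at tick 63 = 10 + 0.8*63 = 60.4000
clock 3: start=2, rate=1.2, needs 60-2 = 58; ticks = ceil(58/1.2) = ceil(48.3333) = 49; reading at tick 49 = 2 + 1.2*49 = 60.8000
Minimum tick count = 38; winners = [0, 1]; smallest index = 0

Answer: 0 38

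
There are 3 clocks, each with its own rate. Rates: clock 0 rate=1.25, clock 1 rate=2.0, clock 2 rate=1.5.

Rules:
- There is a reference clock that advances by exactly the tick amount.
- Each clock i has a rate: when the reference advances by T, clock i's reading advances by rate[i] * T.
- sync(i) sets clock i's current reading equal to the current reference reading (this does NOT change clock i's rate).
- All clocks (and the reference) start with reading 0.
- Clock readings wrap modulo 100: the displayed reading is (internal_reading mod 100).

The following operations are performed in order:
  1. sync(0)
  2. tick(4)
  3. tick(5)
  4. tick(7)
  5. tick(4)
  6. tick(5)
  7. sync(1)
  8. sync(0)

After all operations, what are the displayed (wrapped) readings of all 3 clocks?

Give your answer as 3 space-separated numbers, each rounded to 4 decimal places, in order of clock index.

Answer: 25.0000 25.0000 37.5000

Derivation:
After op 1 sync(0): ref=0.0000 raw=[0.0000 0.0000 0.0000]
After op 2 tick(4): ref=4.0000 raw=[5.0000 8.0000 6.0000]
After op 3 tick(5): ref=9.0000 raw=[11.2500 18.0000 13.5000]
After op 4 tick(7): ref=16.0000 raw=[20.0000 32.0000 24.0000]
After op 5 tick(4): ref=20.0000 raw=[25.0000 40.0000 30.0000]
After op 6 tick(5): ref=25.0000 raw=[31.2500 50.0000 37.5000]
After op 7 sync(1): ref=25.0000 raw=[31.2500 25.0000 37.5000]
After op 8 sync(0): ref=25.0000 raw=[25.0000 25.0000 37.5000]
Wrap final raw readings (mod 100): 25.0000 mod 100 = 25.0000; 25.0000 mod 100 = 25.0000; 37.5000 mod 100 = 37.5000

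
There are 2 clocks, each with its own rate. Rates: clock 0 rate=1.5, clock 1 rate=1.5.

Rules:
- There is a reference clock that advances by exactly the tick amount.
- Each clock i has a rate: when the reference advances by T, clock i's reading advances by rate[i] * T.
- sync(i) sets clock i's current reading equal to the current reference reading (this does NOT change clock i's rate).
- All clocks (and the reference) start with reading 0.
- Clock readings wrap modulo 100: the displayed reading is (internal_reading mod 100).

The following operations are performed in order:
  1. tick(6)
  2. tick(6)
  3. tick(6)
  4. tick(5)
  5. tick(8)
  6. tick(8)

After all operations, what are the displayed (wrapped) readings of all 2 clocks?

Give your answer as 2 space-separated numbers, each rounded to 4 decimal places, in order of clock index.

Answer: 58.5000 58.5000

Derivation:
After op 1 tick(6): ref=6.0000 raw=[9.0000 9.0000]
After op 2 tick(6): ref=12.0000 raw=[18.0000 18.0000]
After op 3 tick(6): ref=18.0000 raw=[27.0000 27.0000]
After op 4 tick(5): ref=23.0000 raw=[34.5000 34.5000]
After op 5 tick(8): ref=31.0000 raw=[46.5000 46.5000]
After op 6 tick(8): ref=39.0000 raw=[58.5000 58.5000]
Wrap final raw readings (mod 100): 58.5000 mod 100 = 58.5000; 58.5000 mod 100 = 58.5000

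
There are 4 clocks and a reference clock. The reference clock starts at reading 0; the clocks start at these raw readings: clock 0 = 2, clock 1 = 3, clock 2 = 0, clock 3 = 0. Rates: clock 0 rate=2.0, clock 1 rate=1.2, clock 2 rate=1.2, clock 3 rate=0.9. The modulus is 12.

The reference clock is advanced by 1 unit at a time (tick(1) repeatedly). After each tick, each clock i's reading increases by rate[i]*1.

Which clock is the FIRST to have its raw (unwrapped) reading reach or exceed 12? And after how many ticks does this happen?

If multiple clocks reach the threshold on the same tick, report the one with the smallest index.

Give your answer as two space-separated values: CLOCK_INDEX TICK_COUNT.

Answer: 0 5

Derivation:
clock 0: start=2, rate=2.0, needs 12-2 = 10; ticks = ceil(10/2.0) = ceil(5.0000) = 5; reading at tick 5 = 2 + 2.0*5 = 12.0000
clock 1: start=3, rate=1.2, needs 12-3 = 9; ticks = ceil(9/1.2) = ceil(7.5000) = 8; reading at tick 8 = 3 + 1.2*8 = 12.6000
clock 2: start=0, rate=1.2, needs 12-0 = 12; ticks = ceil(12/1.2) = ceil(10.0000) = 10; reading at tick 10 = 0 + 1.2*10 = 12.0000
clock 3: start=0, rate=0.9, needs 12-0 = 12; ticks = ceil(12/0.9) = ceil(13.3333) = 14; reading at tick 14 = 0 + 0.9*14 = 12.6000
Minimum tick count = 5; winners = [0]; smallest index = 0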